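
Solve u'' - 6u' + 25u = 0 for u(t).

Characteristic equation r² - 6r + 25 = 0 has discriminant (-6)² - 4·(25) = -64 < 0, so r = 3 ± 4i.
Hence u_h = C1*cos(4*t)*exp(3*t) + C2*exp(3*t)*sin(4*t).

u = C1*cos(4*t)*exp(3*t) + C2*exp(3*t)*sin(4*t)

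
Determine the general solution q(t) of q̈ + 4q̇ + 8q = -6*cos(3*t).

Characteristic equation r² + 4r + 8 = 0 has discriminant (4)² - 4·(8) = -16 < 0, so r = -2 ± 2i.
Hence q_h = C1*cos(2*t)*exp(-2*t) + C2*exp(-2*t)*sin(2*t).
Try q_p = A*cos(3*t) + B*sin(3*t). Substituting and equating the coefficients of cos(3t) and sin(3t) gives A = 6/145, B = -72/145, so q_p = -72*sin(3*t)/145 + 6*cos(3*t)/145.

q = -72*sin(3*t)/145 + 6*cos(3*t)/145 + C1*cos(2*t)*exp(-2*t) + C2*exp(-2*t)*sin(2*t)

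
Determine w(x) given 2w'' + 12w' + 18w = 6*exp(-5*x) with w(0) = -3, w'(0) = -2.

w = -15*exp(-3*x)/4 + 3*exp(-5*x)/4 - 19*x*exp(-3*x)/2

Divide through by 2: w'' + 6w' + 9w = 3*exp(-5*x).
Characteristic equation r² + 6r + 9 = 0 has discriminant (6)² - 4·(9) = 0, so r = -3 is a repeated root.
Hence w_h = (C1 + C2*x)*exp(-3*x).
Try w_p = A*exp(-5*x). Substituting into the equation and dividing by exp(-5*x) gives A = 3/4, so w_p = 3*exp(-5*x)/4.
General solution: w = 3*exp(-5*x)/4 + C1*exp(-3*x) + C2*x*exp(-3*x).
Apply the initial conditions: w(0) = 3/4 + C1 = -3 and w'(0) = -15/4 + C2 - 3*C1 = -2. Solving gives C1 = -15/4, C2 = -19/2.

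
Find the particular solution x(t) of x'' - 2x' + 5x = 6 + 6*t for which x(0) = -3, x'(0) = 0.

Characteristic equation r² - 2r + 5 = 0 has discriminant (-2)² - 4·(5) = -16 < 0, so r = 1 ± 2i.
Hence x_h = C1*cos(2*t)*exp(t) + C2*exp(t)*sin(2*t).
For the particular solution try x_p = A0 + A1*t. Substituting and matching coefficients of each power of t gives A0 = 42/25, A1 = 6/5, so x_p = 42/25 + 6*t/5.
General solution: x = 42/25 + 6*t/5 + C1*cos(2*t)*exp(t) + C2*exp(t)*sin(2*t).
Apply the initial conditions: x(0) = 42/25 + C1 = -3 and x'(0) = 6/5 + C1 + 2*C2 = 0. Solving gives C1 = -117/25, C2 = 87/50.

x = 42/25 + 6*t/5 - 117*cos(2*t)*exp(t)/25 + 87*exp(t)*sin(2*t)/50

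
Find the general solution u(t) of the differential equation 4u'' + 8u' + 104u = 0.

u = C1*cos(5*t)*exp(-t) + C2*exp(-t)*sin(5*t)

Divide through by 4: u'' + 2u' + 26u = 0.
Characteristic equation r² + 2r + 26 = 0 has discriminant (2)² - 4·(26) = -100 < 0, so r = -1 ± 5i.
Hence u_h = C1*cos(5*t)*exp(-t) + C2*exp(-t)*sin(5*t).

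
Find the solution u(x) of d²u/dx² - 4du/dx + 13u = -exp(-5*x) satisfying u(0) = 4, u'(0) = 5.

Characteristic equation r² - 4r + 13 = 0 has discriminant (-4)² - 4·(13) = -36 < 0, so r = 2 ± 3i.
Hence u_h = C1*cos(3*x)*exp(2*x) + C2*exp(2*x)*sin(3*x).
Try u_p = A*exp(-5*x). Substituting into the equation and dividing by exp(-5*x) gives A = -1/58, so u_p = -exp(-5*x)/58.
General solution: u = -exp(-5*x)/58 + C1*cos(3*x)*exp(2*x) + C2*exp(2*x)*sin(3*x).
Apply the initial conditions: u(0) = -1/58 + C1 = 4 and u'(0) = 5/58 + 2*C1 + 3*C2 = 5. Solving gives C1 = 233/58, C2 = -181/174.

u = -exp(-5*x)/58 - 181*exp(2*x)*sin(3*x)/174 + 233*cos(3*x)*exp(2*x)/58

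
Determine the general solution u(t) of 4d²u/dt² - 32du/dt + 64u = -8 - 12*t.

Divide through by 4: u'' - 8u' + 16u = -2 - 3*t.
Characteristic equation r² - 8r + 16 = 0 has discriminant (-8)² - 4·(16) = 0, so r = 4 is a repeated root.
Hence u_h = (C1 + C2*t)*exp(4*t).
For the particular solution try u_p = A0 + A1*t. Substituting and matching coefficients of each power of t gives A0 = -7/32, A1 = -3/16, so u_p = -7/32 - 3*t/16.

u = -7/32 - 3*t/16 + C1*exp(4*t) + C2*t*exp(4*t)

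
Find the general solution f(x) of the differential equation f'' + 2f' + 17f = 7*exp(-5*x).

Characteristic equation r² + 2r + 17 = 0 has discriminant (2)² - 4·(17) = -64 < 0, so r = -1 ± 4i.
Hence f_h = C1*cos(4*x)*exp(-x) + C2*exp(-x)*sin(4*x).
Try f_p = A*exp(-5*x). Substituting into the equation and dividing by exp(-5*x) gives A = 7/32, so f_p = 7*exp(-5*x)/32.

f = 7*exp(-5*x)/32 + C1*cos(4*x)*exp(-x) + C2*exp(-x)*sin(4*x)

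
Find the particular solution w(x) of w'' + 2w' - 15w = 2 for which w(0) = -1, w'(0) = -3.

w = -2/15 - 11*exp(3*x)/12 + exp(-5*x)/20

Characteristic equation r² + 2r - 15 = 0 factors as (r + 5)(r - 3) = 0, so r = -5, 3.
Hence w_h = C1*exp(-5*x) + C2*exp(3*x).
For the particular solution try w_p = A0. Substituting and matching coefficients of each power of x gives A0 = -2/15, so w_p = -2/15.
General solution: w = -2/15 + C1*exp(-5*x) + C2*exp(3*x).
Apply the initial conditions: w(0) = -2/15 + C1 + C2 = -1 and w'(0) = -5*C1 + 3*C2 = -3. Solving gives C1 = 1/20, C2 = -11/12.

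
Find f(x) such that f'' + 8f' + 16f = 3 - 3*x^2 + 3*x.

f = 3/128 - 3*x**2/16 + 3*x/8 + C1*exp(-4*x) + C2*x*exp(-4*x)

Characteristic equation r² + 8r + 16 = 0 has discriminant (8)² - 4·(16) = 0, so r = -4 is a repeated root.
Hence f_h = (C1 + C2*x)*exp(-4*x).
For the particular solution try f_p = A0 + A1*x + A2*x^2. Substituting and matching coefficients of each power of x gives A0 = 3/128, A1 = 3/8, A2 = -3/16, so f_p = 3/128 - 3*x^2/16 + 3*x/8.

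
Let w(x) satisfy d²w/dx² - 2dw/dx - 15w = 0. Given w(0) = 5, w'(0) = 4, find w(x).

w = 19*exp(5*x)/8 + 21*exp(-3*x)/8

Characteristic equation r² - 2r - 15 = 0 factors as (r - 5)(r + 3) = 0, so r = 5, -3.
Hence w_h = C1*exp(5*x) + C2*exp(-3*x).
Apply the initial conditions: w(0) = C1 + C2 = 5 and w'(0) = -3*C2 + 5*C1 = 4. Solving gives C1 = 19/8, C2 = 21/8.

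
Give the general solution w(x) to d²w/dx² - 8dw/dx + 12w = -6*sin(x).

w = -66*sin(x)/185 - 48*cos(x)/185 + C1*exp(2*x) + C2*exp(6*x)

Characteristic equation r² - 8r + 12 = 0 factors as (r - 2)(r - 6) = 0, so r = 2, 6.
Hence w_h = C1*exp(2*x) + C2*exp(6*x).
Try w_p = A*cos(x) + B*sin(x). Substituting and equating the coefficients of cos(x) and sin(x) gives A = -48/185, B = -66/185, so w_p = -66*sin(x)/185 - 48*cos(x)/185.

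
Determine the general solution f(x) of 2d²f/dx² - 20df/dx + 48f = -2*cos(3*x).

Divide through by 2: f'' - 10f' + 24f = -cos(3*x).
Characteristic equation r² - 10r + 24 = 0 factors as (r - 6)(r - 4) = 0, so r = 6, 4.
Hence f_h = C1*exp(6*x) + C2*exp(4*x).
Try f_p = A*cos(3*x) + B*sin(3*x). Substituting and equating the coefficients of cos(3x) and sin(3x) gives A = -1/75, B = 2/75, so f_p = -cos(3*x)/75 + 2*sin(3*x)/75.

f = -cos(3*x)/75 + 2*sin(3*x)/75 + C1*exp(6*x) + C2*exp(4*x)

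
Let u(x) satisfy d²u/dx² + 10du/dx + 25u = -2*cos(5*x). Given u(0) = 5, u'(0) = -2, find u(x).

Characteristic equation r² + 10r + 25 = 0 has discriminant (10)² - 4·(25) = 0, so r = -5 is a repeated root.
Hence u_h = (C1 + C2*x)*exp(-5*x).
Try u_p = A*cos(5*x) + B*sin(5*x). Substituting and equating the coefficients of cos(5x) and sin(5x) gives A = 0, B = -1/25, so u_p = -sin(5*x)/25.
General solution: u = -sin(5*x)/25 + C1*exp(-5*x) + C2*x*exp(-5*x).
Apply the initial conditions: u(0) = C1 = 5 and u'(0) = -1/5 + C2 - 5*C1 = -2. Solving gives C1 = 5, C2 = 116/5.

u = 5*exp(-5*x) - sin(5*x)/25 + 116*x*exp(-5*x)/5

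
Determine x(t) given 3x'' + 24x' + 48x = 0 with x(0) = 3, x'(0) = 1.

Divide through by 3: x'' + 8x' + 16x = 0.
Characteristic equation r² + 8r + 16 = 0 has discriminant (8)² - 4·(16) = 0, so r = -4 is a repeated root.
Hence x_h = (C1 + C2*t)*exp(-4*t).
Apply the initial conditions: x(0) = C1 = 3 and x'(0) = C2 - 4*C1 = 1. Solving gives C1 = 3, C2 = 13.

x = 3*exp(-4*t) + 13*t*exp(-4*t)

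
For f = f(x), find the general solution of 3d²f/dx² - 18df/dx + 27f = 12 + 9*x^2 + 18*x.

Divide through by 3: f'' - 6f' + 9f = 4 + 3*x^2 + 6*x.
Characteristic equation r² - 6r + 9 = 0 has discriminant (-6)² - 4·(9) = 0, so r = 3 is a repeated root.
Hence f_h = (C1 + C2*x)*exp(3*x).
For the particular solution try f_p = A0 + A1*x + A2*x^2. Substituting and matching coefficients of each power of x gives A0 = 10/9, A1 = 10/9, A2 = 1/3, so f_p = 10/9 + x^2/3 + 10*x/9.

f = 10/9 + x**2/3 + 10*x/9 + C1*exp(3*x) + C2*x*exp(3*x)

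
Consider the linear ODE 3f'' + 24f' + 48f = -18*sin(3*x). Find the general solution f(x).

f = -42*sin(3*x)/625 + 144*cos(3*x)/625 + C1*exp(-4*x) + C2*x*exp(-4*x)

Divide through by 3: f'' + 8f' + 16f = -6*sin(3*x).
Characteristic equation r² + 8r + 16 = 0 has discriminant (8)² - 4·(16) = 0, so r = -4 is a repeated root.
Hence f_h = (C1 + C2*x)*exp(-4*x).
Try f_p = A*cos(3*x) + B*sin(3*x). Substituting and equating the coefficients of cos(3x) and sin(3x) gives A = 144/625, B = -42/625, so f_p = -42*sin(3*x)/625 + 144*cos(3*x)/625.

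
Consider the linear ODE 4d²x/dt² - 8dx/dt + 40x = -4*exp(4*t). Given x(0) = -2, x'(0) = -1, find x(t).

Divide through by 4: x'' - 2x' + 10x = -exp(4*t).
Characteristic equation r² - 2r + 10 = 0 has discriminant (-2)² - 4·(10) = -36 < 0, so r = 1 ± 3i.
Hence x_h = C1*cos(3*t)*exp(t) + C2*exp(t)*sin(3*t).
Try x_p = A*exp(4*t). Substituting into the equation and dividing by exp(4*t) gives A = -1/18, so x_p = -exp(4*t)/18.
General solution: x = -exp(4*t)/18 + C1*cos(3*t)*exp(t) + C2*exp(t)*sin(3*t).
Apply the initial conditions: x(0) = -1/18 + C1 = -2 and x'(0) = -2/9 + C1 + 3*C2 = -1. Solving gives C1 = -35/18, C2 = 7/18.

x = -exp(4*t)/18 - 35*cos(3*t)*exp(t)/18 + 7*exp(t)*sin(3*t)/18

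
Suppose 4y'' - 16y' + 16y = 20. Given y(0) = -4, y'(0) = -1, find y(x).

y = 5/4 - 21*exp(2*x)/4 + 19*x*exp(2*x)/2

Divide through by 4: y'' - 4y' + 4y = 5.
Characteristic equation r² - 4r + 4 = 0 has discriminant (-4)² - 4·(4) = 0, so r = 2 is a repeated root.
Hence y_h = (C1 + C2*x)*exp(2*x).
For the particular solution try y_p = A0. Substituting and matching coefficients of each power of x gives A0 = 5/4, so y_p = 5/4.
General solution: y = 5/4 + C1*exp(2*x) + C2*x*exp(2*x).
Apply the initial conditions: y(0) = 5/4 + C1 = -4 and y'(0) = C2 + 2*C1 = -1. Solving gives C1 = -21/4, C2 = 19/2.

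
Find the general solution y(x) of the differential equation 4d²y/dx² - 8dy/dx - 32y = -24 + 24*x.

y = 15/16 - 3*x/4 + C1*exp(-2*x) + C2*exp(4*x)

Divide through by 4: y'' - 2y' - 8y = -6 + 6*x.
Characteristic equation r² - 2r - 8 = 0 factors as (r + 2)(r - 4) = 0, so r = -2, 4.
Hence y_h = C1*exp(-2*x) + C2*exp(4*x).
For the particular solution try y_p = A0 + A1*x. Substituting and matching coefficients of each power of x gives A0 = 15/16, A1 = -3/4, so y_p = 15/16 - 3*x/4.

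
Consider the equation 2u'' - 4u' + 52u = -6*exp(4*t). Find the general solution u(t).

u = -3*exp(4*t)/34 + C1*cos(5*t)*exp(t) + C2*exp(t)*sin(5*t)

Divide through by 2: u'' - 2u' + 26u = -3*exp(4*t).
Characteristic equation r² - 2r + 26 = 0 has discriminant (-2)² - 4·(26) = -100 < 0, so r = 1 ± 5i.
Hence u_h = C1*cos(5*t)*exp(t) + C2*exp(t)*sin(5*t).
Try u_p = A*exp(4*t). Substituting into the equation and dividing by exp(4*t) gives A = -3/34, so u_p = -3*exp(4*t)/34.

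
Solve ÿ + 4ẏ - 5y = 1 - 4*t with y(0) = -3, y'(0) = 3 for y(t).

Characteristic equation r² + 4r - 5 = 0 factors as (r + 5)(r - 1) = 0, so r = -5, 1.
Hence y_h = C1*exp(-5*t) + C2*exp(t).
For the particular solution try y_p = A0 + A1*t. Substituting and matching coefficients of each power of t gives A0 = 11/25, A1 = 4/5, so y_p = 11/25 + 4*t/5.
General solution: y = 11/25 + 4*t/5 + C1*exp(-5*t) + C2*exp(t).
Apply the initial conditions: y(0) = 11/25 + C1 + C2 = -3 and y'(0) = 4/5 + C2 - 5*C1 = 3. Solving gives C1 = -47/50, C2 = -5/2.

y = 11/25 - 47*exp(-5*t)/50 - 5*exp(t)/2 + 4*t/5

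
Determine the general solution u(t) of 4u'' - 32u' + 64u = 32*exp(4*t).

Divide through by 4: u'' - 8u' + 16u = 8*exp(4*t).
Characteristic equation r² - 8r + 16 = 0 has discriminant (-8)² - 4·(16) = 0, so r = 4 is a repeated root.
Hence u_h = (C1 + C2*t)*exp(4*t).
Since exp(4*t) solves the homogeneous equation (r = 4 is a root of multiplicity 2), multiply the trial by t^2. Try u_p = A*t^2*exp(4*t). Substituting into the equation and dividing by exp(4*t) gives A = 4, so u_p = 4*t^2*exp(4*t).

u = C1*exp(4*t) + 4*t**2*exp(4*t) + C2*t*exp(4*t)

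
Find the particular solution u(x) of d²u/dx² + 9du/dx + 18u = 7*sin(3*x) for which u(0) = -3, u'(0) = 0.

Characteristic equation r² + 9r + 18 = 0 factors as (r + 3)(r + 6) = 0, so r = -3, -6.
Hence u_h = C1*exp(-3*x) + C2*exp(-6*x).
Try u_p = A*cos(3*x) + B*sin(3*x). Substituting and equating the coefficients of cos(3x) and sin(3x) gives A = -7/30, B = 7/90, so u_p = -7*cos(3*x)/30 + 7*sin(3*x)/90.
General solution: u = -7*cos(3*x)/30 + 7*sin(3*x)/90 + C1*exp(-3*x) + C2*exp(-6*x).
Apply the initial conditions: u(0) = -7/30 + C1 + C2 = -3 and u'(0) = 7/30 - 6*C2 - 3*C1 = 0. Solving gives C1 = -101/18, C2 = 128/45.

u = -101*exp(-3*x)/18 - 7*cos(3*x)/30 + 7*sin(3*x)/90 + 128*exp(-6*x)/45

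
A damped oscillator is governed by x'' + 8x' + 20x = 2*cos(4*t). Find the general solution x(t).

x = cos(4*t)/130 + 4*sin(4*t)/65 + C1*cos(2*t)*exp(-4*t) + C2*exp(-4*t)*sin(2*t)

Characteristic equation r² + 8r + 20 = 0 has discriminant (8)² - 4·(20) = -16 < 0, so r = -4 ± 2i.
Hence x_h = C1*cos(2*t)*exp(-4*t) + C2*exp(-4*t)*sin(2*t).
Try x_p = A*cos(4*t) + B*sin(4*t). Substituting and equating the coefficients of cos(4t) and sin(4t) gives A = 1/130, B = 4/65, so x_p = cos(4*t)/130 + 4*sin(4*t)/65.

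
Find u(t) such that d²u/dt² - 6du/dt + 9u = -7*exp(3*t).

Characteristic equation r² - 6r + 9 = 0 has discriminant (-6)² - 4·(9) = 0, so r = 3 is a repeated root.
Hence u_h = (C1 + C2*t)*exp(3*t).
Since exp(3*t) solves the homogeneous equation (r = 3 is a root of multiplicity 2), multiply the trial by t^2. Try u_p = A*t^2*exp(3*t). Substituting into the equation and dividing by exp(3*t) gives A = -7/2, so u_p = -7*t^2*exp(3*t)/2.

u = C1*exp(3*t) - 7*t**2*exp(3*t)/2 + C2*t*exp(3*t)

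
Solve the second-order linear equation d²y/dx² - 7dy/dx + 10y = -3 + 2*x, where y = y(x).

Characteristic equation r² - 7r + 10 = 0 factors as (r - 2)(r - 5) = 0, so r = 2, 5.
Hence y_h = C1*exp(2*x) + C2*exp(5*x).
For the particular solution try y_p = A0 + A1*x. Substituting and matching coefficients of each power of x gives A0 = -4/25, A1 = 1/5, so y_p = -4/25 + x/5.

y = -4/25 + x/5 + C1*exp(2*x) + C2*exp(5*x)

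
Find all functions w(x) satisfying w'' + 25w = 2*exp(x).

w = exp(x)/13 + C1*cos(5*x) + C2*sin(5*x)

Characteristic equation r² + 25 = 0 has discriminant (0)² - 4·(25) = -100 < 0, so r = ± 5i.
Hence w_h = C1*cos(5*x) + C2*sin(5*x).
Try w_p = A*exp(x). Substituting into the equation and dividing by exp(x) gives A = 1/13, so w_p = exp(x)/13.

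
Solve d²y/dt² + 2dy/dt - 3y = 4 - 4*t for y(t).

y = -4/9 + 4*t/3 + C1*exp(t) + C2*exp(-3*t)

Characteristic equation r² + 2r - 3 = 0 factors as (r - 1)(r + 3) = 0, so r = 1, -3.
Hence y_h = C1*exp(t) + C2*exp(-3*t).
For the particular solution try y_p = A0 + A1*t. Substituting and matching coefficients of each power of t gives A0 = -4/9, A1 = 4/3, so y_p = -4/9 + 4*t/3.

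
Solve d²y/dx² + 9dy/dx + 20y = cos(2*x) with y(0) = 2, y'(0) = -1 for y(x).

y = -198*exp(-5*x)/29 + 4*cos(2*x)/145 + 9*sin(2*x)/290 + 44*exp(-4*x)/5

Characteristic equation r² + 9r + 20 = 0 factors as (r + 5)(r + 4) = 0, so r = -5, -4.
Hence y_h = C1*exp(-5*x) + C2*exp(-4*x).
Try y_p = A*cos(2*x) + B*sin(2*x). Substituting and equating the coefficients of cos(2x) and sin(2x) gives A = 4/145, B = 9/290, so y_p = 4*cos(2*x)/145 + 9*sin(2*x)/290.
General solution: y = 4*cos(2*x)/145 + 9*sin(2*x)/290 + C1*exp(-5*x) + C2*exp(-4*x).
Apply the initial conditions: y(0) = 4/145 + C1 + C2 = 2 and y'(0) = 9/145 - 5*C1 - 4*C2 = -1. Solving gives C1 = -198/29, C2 = 44/5.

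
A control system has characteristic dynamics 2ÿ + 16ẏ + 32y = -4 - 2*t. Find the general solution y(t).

y = -3/32 - t/16 + C1*exp(-4*t) + C2*t*exp(-4*t)

Divide through by 2: y'' + 8y' + 16y = -2 - t.
Characteristic equation r² + 8r + 16 = 0 has discriminant (8)² - 4·(16) = 0, so r = -4 is a repeated root.
Hence y_h = (C1 + C2*t)*exp(-4*t).
For the particular solution try y_p = A0 + A1*t. Substituting and matching coefficients of each power of t gives A0 = -3/32, A1 = -1/16, so y_p = -3/32 - t/16.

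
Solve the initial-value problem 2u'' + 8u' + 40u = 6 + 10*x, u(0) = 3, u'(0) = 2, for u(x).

Divide through by 2: u'' + 4u' + 20u = 3 + 5*x.
Characteristic equation r² + 4r + 20 = 0 has discriminant (4)² - 4·(20) = -64 < 0, so r = -2 ± 4i.
Hence u_h = C1*cos(4*x)*exp(-2*x) + C2*exp(-2*x)*sin(4*x).
For the particular solution try u_p = A0 + A1*x. Substituting and matching coefficients of each power of x gives A0 = 1/10, A1 = 1/4, so u_p = 1/10 + x/4.
General solution: u = 1/10 + x/4 + C1*cos(4*x)*exp(-2*x) + C2*exp(-2*x)*sin(4*x).
Apply the initial conditions: u(0) = 1/10 + C1 = 3 and u'(0) = 1/4 - 2*C1 + 4*C2 = 2. Solving gives C1 = 29/10, C2 = 151/80.

u = 1/10 + x/4 + 29*cos(4*x)*exp(-2*x)/10 + 151*exp(-2*x)*sin(4*x)/80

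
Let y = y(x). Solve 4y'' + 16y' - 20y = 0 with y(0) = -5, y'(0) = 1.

y = -exp(-5*x) - 4*exp(x)

Divide through by 4: y'' + 4y' - 5y = 0.
Characteristic equation r² + 4r - 5 = 0 factors as (r - 1)(r + 5) = 0, so r = 1, -5.
Hence y_h = C1*exp(x) + C2*exp(-5*x).
Apply the initial conditions: y(0) = C1 + C2 = -5 and y'(0) = C1 - 5*C2 = 1. Solving gives C1 = -4, C2 = -1.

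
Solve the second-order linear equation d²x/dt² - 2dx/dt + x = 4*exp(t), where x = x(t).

Characteristic equation r² - 2r + 1 = 0 has discriminant (-2)² - 4·(1) = 0, so r = 1 is a repeated root.
Hence x_h = (C1 + C2*t)*exp(t).
Since exp(t) solves the homogeneous equation (r = 1 is a root of multiplicity 2), multiply the trial by t^2. Try x_p = A*t^2*exp(t). Substituting into the equation and dividing by exp(t) gives A = 2, so x_p = 2*t^2*exp(t).

x = C1*exp(t) + 2*t**2*exp(t) + C2*t*exp(t)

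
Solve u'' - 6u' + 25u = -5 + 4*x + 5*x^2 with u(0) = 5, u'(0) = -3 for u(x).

Characteristic equation r² - 6r + 25 = 0 has discriminant (-6)² - 4·(25) = -64 < 0, so r = 3 ± 4i.
Hence u_h = C1*cos(4*x)*exp(3*x) + C2*exp(3*x)*sin(4*x).
For the particular solution try u_p = A0 + A1*x + A2*x^2. Substituting and matching coefficients of each power of x gives A0 = -483/3125, A1 = 32/125, A2 = 1/5, so u_p = -483/3125 + x^2/5 + 32*x/125.
General solution: u = -483/3125 + x^2/5 + 32*x/125 + C1*cos(4*x)*exp(3*x) + C2*exp(3*x)*sin(4*x).
Apply the initial conditions: u(0) = -483/3125 + C1 = 5 and u'(0) = 32/125 + 3*C1 + 4*C2 = -3. Solving gives C1 = 16108/3125, C2 = -58499/12500.

u = -483/3125 + x**2/5 + 32*x/125 - 58499*exp(3*x)*sin(4*x)/12500 + 16108*cos(4*x)*exp(3*x)/3125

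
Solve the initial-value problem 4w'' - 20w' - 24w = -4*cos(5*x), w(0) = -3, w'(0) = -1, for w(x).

Divide through by 4: w'' - 5w' - 6w = -cos(5*x).
Characteristic equation r² - 5r - 6 = 0 factors as (r + 1)(r - 6) = 0, so r = -1, 6.
Hence w_h = C1*exp(-x) + C2*exp(6*x).
Try w_p = A*cos(5*x) + B*sin(5*x). Substituting and equating the coefficients of cos(5x) and sin(5x) gives A = 31/1586, B = 25/1586, so w_p = 25*sin(5*x)/1586 + 31*cos(5*x)/1586.
General solution: w = 25*sin(5*x)/1586 + 31*cos(5*x)/1586 + C1*exp(-x) + C2*exp(6*x).
Apply the initial conditions: w(0) = 31/1586 + C1 + C2 = -3 and w'(0) = 125/1586 - C1 + 6*C2 = -1. Solving gives C1 = -443/182, C2 = -250/427.

w = -443*exp(-x)/182 - 250*exp(6*x)/427 + 25*sin(5*x)/1586 + 31*cos(5*x)/1586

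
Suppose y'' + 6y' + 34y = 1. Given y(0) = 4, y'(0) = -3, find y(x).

y = 1/34 + 135*cos(5*x)*exp(-3*x)/34 + 303*exp(-3*x)*sin(5*x)/170

Characteristic equation r² + 6r + 34 = 0 has discriminant (6)² - 4·(34) = -100 < 0, so r = -3 ± 5i.
Hence y_h = C1*cos(5*x)*exp(-3*x) + C2*exp(-3*x)*sin(5*x).
For the particular solution try y_p = A0. Substituting and matching coefficients of each power of x gives A0 = 1/34, so y_p = 1/34.
General solution: y = 1/34 + C1*cos(5*x)*exp(-3*x) + C2*exp(-3*x)*sin(5*x).
Apply the initial conditions: y(0) = 1/34 + C1 = 4 and y'(0) = -3*C1 + 5*C2 = -3. Solving gives C1 = 135/34, C2 = 303/170.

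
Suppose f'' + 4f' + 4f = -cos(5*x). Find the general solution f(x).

f = -20*sin(5*x)/841 + 21*cos(5*x)/841 + C1*exp(-2*x) + C2*x*exp(-2*x)

Characteristic equation r² + 4r + 4 = 0 has discriminant (4)² - 4·(4) = 0, so r = -2 is a repeated root.
Hence f_h = (C1 + C2*x)*exp(-2*x).
Try f_p = A*cos(5*x) + B*sin(5*x). Substituting and equating the coefficients of cos(5x) and sin(5x) gives A = 21/841, B = -20/841, so f_p = -20*sin(5*x)/841 + 21*cos(5*x)/841.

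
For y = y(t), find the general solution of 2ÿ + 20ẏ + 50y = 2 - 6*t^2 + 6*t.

Divide through by 2: y'' + 10y' + 25y = 1 - 3*t^2 + 3*t.
Characteristic equation r² + 10r + 25 = 0 has discriminant (10)² - 4·(25) = 0, so r = -5 is a repeated root.
Hence y_h = (C1 + C2*t)*exp(-5*t).
For the particular solution try y_p = A0 + A1*t + A2*t^2. Substituting and matching coefficients of each power of t gives A0 = -23/625, A1 = 27/125, A2 = -3/25, so y_p = -23/625 - 3*t^2/25 + 27*t/125.

y = -23/625 - 3*t**2/25 + 27*t/125 + C1*exp(-5*t) + C2*t*exp(-5*t)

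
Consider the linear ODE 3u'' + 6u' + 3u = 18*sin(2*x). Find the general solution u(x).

Divide through by 3: u'' + 2u' + u = 6*sin(2*x).
Characteristic equation r² + 2r + 1 = 0 has discriminant (2)² - 4·(1) = 0, so r = -1 is a repeated root.
Hence u_h = (C1 + C2*x)*exp(-x).
Try u_p = A*cos(2*x) + B*sin(2*x). Substituting and equating the coefficients of cos(2x) and sin(2x) gives A = -24/25, B = -18/25, so u_p = -24*cos(2*x)/25 - 18*sin(2*x)/25.

u = -24*cos(2*x)/25 - 18*sin(2*x)/25 + C1*exp(-x) + C2*x*exp(-x)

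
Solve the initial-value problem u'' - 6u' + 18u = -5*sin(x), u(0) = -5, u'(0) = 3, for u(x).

Characteristic equation r² - 6r + 18 = 0 has discriminant (-6)² - 4·(18) = -36 < 0, so r = 3 ± 3i.
Hence u_h = C1*cos(3*x)*exp(3*x) + C2*exp(3*x)*sin(3*x).
Try u_p = A*cos(x) + B*sin(x). Substituting and equating the coefficients of cos(x) and sin(x) gives A = -6/65, B = -17/65, so u_p = -17*sin(x)/65 - 6*cos(x)/65.
General solution: u = -17*sin(x)/65 - 6*cos(x)/65 + C1*cos(3*x)*exp(3*x) + C2*exp(3*x)*sin(3*x).
Apply the initial conditions: u(0) = -6/65 + C1 = -5 and u'(0) = -17/65 + 3*C1 + 3*C2 = 3. Solving gives C1 = -319/65, C2 = 1169/195.

u = -17*sin(x)/65 - 6*cos(x)/65 - 319*cos(3*x)*exp(3*x)/65 + 1169*exp(3*x)*sin(3*x)/195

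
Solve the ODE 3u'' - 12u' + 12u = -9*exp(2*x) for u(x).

Divide through by 3: u'' - 4u' + 4u = -3*exp(2*x).
Characteristic equation r² - 4r + 4 = 0 has discriminant (-4)² - 4·(4) = 0, so r = 2 is a repeated root.
Hence u_h = (C1 + C2*x)*exp(2*x).
Since exp(2*x) solves the homogeneous equation (r = 2 is a root of multiplicity 2), multiply the trial by x^2. Try u_p = A*x^2*exp(2*x). Substituting into the equation and dividing by exp(2*x) gives A = -3/2, so u_p = -3*x^2*exp(2*x)/2.

u = C1*exp(2*x) - 3*x**2*exp(2*x)/2 + C2*x*exp(2*x)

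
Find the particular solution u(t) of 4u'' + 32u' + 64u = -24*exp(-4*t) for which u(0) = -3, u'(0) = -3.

Divide through by 4: u'' + 8u' + 16u = -6*exp(-4*t).
Characteristic equation r² + 8r + 16 = 0 has discriminant (8)² - 4·(16) = 0, so r = -4 is a repeated root.
Hence u_h = (C1 + C2*t)*exp(-4*t).
Since exp(-4*t) solves the homogeneous equation (r = -4 is a root of multiplicity 2), multiply the trial by t^2. Try u_p = A*t^2*exp(-4*t). Substituting into the equation and dividing by exp(-4*t) gives A = -3, so u_p = -3*t^2*exp(-4*t).
General solution: u = C1*exp(-4*t) - 3*t^2*exp(-4*t) + C2*t*exp(-4*t).
Apply the initial conditions: u(0) = C1 = -3 and u'(0) = C2 - 4*C1 = -3. Solving gives C1 = -3, C2 = -15.

u = -3*exp(-4*t) - 15*t*exp(-4*t) - 3*t**2*exp(-4*t)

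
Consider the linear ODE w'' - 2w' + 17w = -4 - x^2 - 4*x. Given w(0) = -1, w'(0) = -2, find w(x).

w = -1266/4913 - 72*x/289 - x**2/17 - 4955*exp(x)*sin(4*x)/19652 - 3647*cos(4*x)*exp(x)/4913

Characteristic equation r² - 2r + 17 = 0 has discriminant (-2)² - 4·(17) = -64 < 0, so r = 1 ± 4i.
Hence w_h = C1*cos(4*x)*exp(x) + C2*exp(x)*sin(4*x).
For the particular solution try w_p = A0 + A1*x + A2*x^2. Substituting and matching coefficients of each power of x gives A0 = -1266/4913, A1 = -72/289, A2 = -1/17, so w_p = -1266/4913 - 72*x/289 - x^2/17.
General solution: w = -1266/4913 - 72*x/289 - x^2/17 + C1*cos(4*x)*exp(x) + C2*exp(x)*sin(4*x).
Apply the initial conditions: w(0) = -1266/4913 + C1 = -1 and w'(0) = -72/289 + C1 + 4*C2 = -2. Solving gives C1 = -3647/4913, C2 = -4955/19652.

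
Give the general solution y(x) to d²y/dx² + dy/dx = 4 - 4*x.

y = C2 - 2*x**2 + 8*x + C1*exp(-x)

Characteristic equation r² + r = 0 factors as (r + 1)r = 0, so r = -1, 0.
Hence y_h = C1*exp(-x) + C2.
Since 0 is a characteristic root (multiplicity 1), multiply the polynomial trial by x: try y_p = x*(A0 + A1*x). Substituting and matching coefficients of each power of x gives A0 = 8, A1 = -2, so y_p = -2*x^2 + 8*x.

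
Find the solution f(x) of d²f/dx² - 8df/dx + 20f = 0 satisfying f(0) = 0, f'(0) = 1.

f = exp(4*x)*sin(2*x)/2

Characteristic equation r² - 8r + 20 = 0 has discriminant (-8)² - 4·(20) = -16 < 0, so r = 4 ± 2i.
Hence f_h = C1*cos(2*x)*exp(4*x) + C2*exp(4*x)*sin(2*x).
Apply the initial conditions: f(0) = C1 = 0 and f'(0) = 2*C2 + 4*C1 = 1. Solving gives C1 = 0, C2 = 1/2.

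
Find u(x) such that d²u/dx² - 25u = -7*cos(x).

Characteristic equation r² - 25 = 0 factors as (r - 5)(r + 5) = 0, so r = 5, -5.
Hence u_h = C1*exp(5*x) + C2*exp(-5*x).
Try u_p = A*cos(x) + B*sin(x). Substituting and equating the coefficients of cos(x) and sin(x) gives A = 7/26, B = 0, so u_p = 7*cos(x)/26.

u = 7*cos(x)/26 + C1*exp(5*x) + C2*exp(-5*x)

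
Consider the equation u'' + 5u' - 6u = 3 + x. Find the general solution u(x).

Characteristic equation r² + 5r - 6 = 0 factors as (r - 1)(r + 6) = 0, so r = 1, -6.
Hence u_h = C1*exp(x) + C2*exp(-6*x).
For the particular solution try u_p = A0 + A1*x. Substituting and matching coefficients of each power of x gives A0 = -23/36, A1 = -1/6, so u_p = -23/36 - x/6.

u = -23/36 - x/6 + C1*exp(x) + C2*exp(-6*x)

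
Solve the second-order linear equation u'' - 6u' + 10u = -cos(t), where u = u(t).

u = -cos(t)/13 + 2*sin(t)/39 + C1*cos(t)*exp(3*t) + C2*exp(3*t)*sin(t)

Characteristic equation r² - 6r + 10 = 0 has discriminant (-6)² - 4·(10) = -4 < 0, so r = 3 ± i.
Hence u_h = C1*cos(t)*exp(3*t) + C2*exp(3*t)*sin(t).
Try u_p = A*cos(t) + B*sin(t). Substituting and equating the coefficients of cos(t) and sin(t) gives A = -1/13, B = 2/39, so u_p = -cos(t)/13 + 2*sin(t)/39.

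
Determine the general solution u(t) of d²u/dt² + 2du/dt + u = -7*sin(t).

Characteristic equation r² + 2r + 1 = 0 has discriminant (2)² - 4·(1) = 0, so r = -1 is a repeated root.
Hence u_h = (C1 + C2*t)*exp(-t).
Try u_p = A*cos(t) + B*sin(t). Substituting and equating the coefficients of cos(t) and sin(t) gives A = 7/2, B = 0, so u_p = 7*cos(t)/2.

u = 7*cos(t)/2 + C1*exp(-t) + C2*t*exp(-t)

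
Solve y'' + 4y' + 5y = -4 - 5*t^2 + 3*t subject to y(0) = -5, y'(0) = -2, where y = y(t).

Characteristic equation r² + 4r + 5 = 0 has discriminant (4)² - 4·(5) = -4 < 0, so r = -2 ± i.
Hence y_h = C1*cos(t)*exp(-2*t) + C2*exp(-2*t)*sin(t).
For the particular solution try y_p = A0 + A1*t + A2*t^2. Substituting and matching coefficients of each power of t gives A0 = -54/25, A1 = 11/5, A2 = -1, so y_p = -54/25 - t^2 + 11*t/5.
General solution: y = -54/25 - t^2 + 11*t/5 + C1*cos(t)*exp(-2*t) + C2*exp(-2*t)*sin(t).
Apply the initial conditions: y(0) = -54/25 + C1 = -5 and y'(0) = 11/5 + C2 - 2*C1 = -2. Solving gives C1 = -71/25, C2 = -247/25.

y = -54/25 - t**2 + 11*t/5 - 247*exp(-2*t)*sin(t)/25 - 71*cos(t)*exp(-2*t)/25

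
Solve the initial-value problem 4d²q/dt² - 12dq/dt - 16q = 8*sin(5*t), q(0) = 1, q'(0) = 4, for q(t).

q = -29*sin(5*t)/533 - exp(-t)/13 + 15*cos(5*t)/533 + 43*exp(4*t)/41

Divide through by 4: q'' - 3q' - 4q = 2*sin(5*t).
Characteristic equation r² - 3r - 4 = 0 factors as (r - 4)(r + 1) = 0, so r = 4, -1.
Hence q_h = C1*exp(4*t) + C2*exp(-t).
Try q_p = A*cos(5*t) + B*sin(5*t). Substituting and equating the coefficients of cos(5t) and sin(5t) gives A = 15/533, B = -29/533, so q_p = -29*sin(5*t)/533 + 15*cos(5*t)/533.
General solution: q = -29*sin(5*t)/533 + 15*cos(5*t)/533 + C1*exp(4*t) + C2*exp(-t).
Apply the initial conditions: q(0) = 15/533 + C1 + C2 = 1 and q'(0) = -145/533 - C2 + 4*C1 = 4. Solving gives C1 = 43/41, C2 = -1/13.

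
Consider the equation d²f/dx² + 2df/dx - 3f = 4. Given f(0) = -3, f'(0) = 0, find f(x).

Characteristic equation r² + 2r - 3 = 0 factors as (r - 1)(r + 3) = 0, so r = 1, -3.
Hence f_h = C1*exp(x) + C2*exp(-3*x).
For the particular solution try f_p = A0. Substituting and matching coefficients of each power of x gives A0 = -4/3, so f_p = -4/3.
General solution: f = -4/3 + C1*exp(x) + C2*exp(-3*x).
Apply the initial conditions: f(0) = -4/3 + C1 + C2 = -3 and f'(0) = C1 - 3*C2 = 0. Solving gives C1 = -5/4, C2 = -5/12.

f = -4/3 - 5*exp(x)/4 - 5*exp(-3*x)/12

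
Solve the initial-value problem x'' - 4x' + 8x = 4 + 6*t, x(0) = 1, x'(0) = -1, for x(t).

Characteristic equation r² - 4r + 8 = 0 has discriminant (-4)² - 4·(8) = -16 < 0, so r = 2 ± 2i.
Hence x_h = C1*cos(2*t)*exp(2*t) + C2*exp(2*t)*sin(2*t).
For the particular solution try x_p = A0 + A1*t. Substituting and matching coefficients of each power of t gives A0 = 7/8, A1 = 3/4, so x_p = 7/8 + 3*t/4.
General solution: x = 7/8 + 3*t/4 + C1*cos(2*t)*exp(2*t) + C2*exp(2*t)*sin(2*t).
Apply the initial conditions: x(0) = 7/8 + C1 = 1 and x'(0) = 3/4 + 2*C1 + 2*C2 = -1. Solving gives C1 = 1/8, C2 = -1.

x = 7/8 + 3*t/4 - exp(2*t)*sin(2*t) + cos(2*t)*exp(2*t)/8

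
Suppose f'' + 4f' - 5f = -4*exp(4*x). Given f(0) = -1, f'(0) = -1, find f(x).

f = -7*exp(x)/9 - 4*exp(4*x)/27 - 2*exp(-5*x)/27

Characteristic equation r² + 4r - 5 = 0 factors as (r - 1)(r + 5) = 0, so r = 1, -5.
Hence f_h = C1*exp(x) + C2*exp(-5*x).
Try f_p = A*exp(4*x). Substituting into the equation and dividing by exp(4*x) gives A = -4/27, so f_p = -4*exp(4*x)/27.
General solution: f = -4*exp(4*x)/27 + C1*exp(x) + C2*exp(-5*x).
Apply the initial conditions: f(0) = -4/27 + C1 + C2 = -1 and f'(0) = -16/27 + C1 - 5*C2 = -1. Solving gives C1 = -7/9, C2 = -2/27.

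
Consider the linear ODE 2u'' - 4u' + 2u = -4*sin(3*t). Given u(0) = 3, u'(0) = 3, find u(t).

Divide through by 2: u'' - 2u' + u = -2*sin(3*t).
Characteristic equation r² - 2r + 1 = 0 has discriminant (-2)² - 4·(1) = 0, so r = 1 is a repeated root.
Hence u_h = (C1 + C2*t)*exp(t).
Try u_p = A*cos(3*t) + B*sin(3*t). Substituting and equating the coefficients of cos(3t) and sin(3t) gives A = -3/25, B = 4/25, so u_p = -3*cos(3*t)/25 + 4*sin(3*t)/25.
General solution: u = -3*cos(3*t)/25 + 4*sin(3*t)/25 + C1*exp(t) + C2*t*exp(t).
Apply the initial conditions: u(0) = -3/25 + C1 = 3 and u'(0) = 12/25 + C1 + C2 = 3. Solving gives C1 = 78/25, C2 = -3/5.

u = -3*cos(3*t)/25 + 4*sin(3*t)/25 + 78*exp(t)/25 - 3*t*exp(t)/5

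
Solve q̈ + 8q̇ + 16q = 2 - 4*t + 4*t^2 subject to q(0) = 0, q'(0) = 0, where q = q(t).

Characteristic equation r² + 8r + 16 = 0 has discriminant (8)² - 4·(16) = 0, so r = -4 is a repeated root.
Hence q_h = (C1 + C2*t)*exp(-4*t).
For the particular solution try q_p = A0 + A1*t + A2*t^2. Substituting and matching coefficients of each power of t gives A0 = 11/32, A1 = -1/2, A2 = 1/4, so q_p = 11/32 - t/2 + t^2/4.
General solution: q = 11/32 - t/2 + t^2/4 + C1*exp(-4*t) + C2*t*exp(-4*t).
Apply the initial conditions: q(0) = 11/32 + C1 = 0 and q'(0) = -1/2 + C2 - 4*C1 = 0. Solving gives C1 = -11/32, C2 = -7/8.

q = 11/32 - 11*exp(-4*t)/32 - t/2 + t**2/4 - 7*t*exp(-4*t)/8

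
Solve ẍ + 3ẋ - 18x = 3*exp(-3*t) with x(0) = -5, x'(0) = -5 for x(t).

x = -exp(-6*t) - 23*exp(3*t)/6 - exp(-3*t)/6

Characteristic equation r² + 3r - 18 = 0 factors as (r - 3)(r + 6) = 0, so r = 3, -6.
Hence x_h = C1*exp(3*t) + C2*exp(-6*t).
Try x_p = A*exp(-3*t). Substituting into the equation and dividing by exp(-3*t) gives A = -1/6, so x_p = -exp(-3*t)/6.
General solution: x = -exp(-3*t)/6 + C1*exp(3*t) + C2*exp(-6*t).
Apply the initial conditions: x(0) = -1/6 + C1 + C2 = -5 and x'(0) = 1/2 - 6*C2 + 3*C1 = -5. Solving gives C1 = -23/6, C2 = -1.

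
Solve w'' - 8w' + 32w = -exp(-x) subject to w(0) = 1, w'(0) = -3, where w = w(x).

Characteristic equation r² - 8r + 32 = 0 has discriminant (-8)² - 4·(32) = -64 < 0, so r = 4 ± 4i.
Hence w_h = C1*cos(4*x)*exp(4*x) + C2*exp(4*x)*sin(4*x).
Try w_p = A*exp(-x). Substituting into the equation and dividing by exp(-x) gives A = -1/41, so w_p = -exp(-x)/41.
General solution: w = -exp(-x)/41 + C1*cos(4*x)*exp(4*x) + C2*exp(4*x)*sin(4*x).
Apply the initial conditions: w(0) = -1/41 + C1 = 1 and w'(0) = 1/41 + 4*C1 + 4*C2 = -3. Solving gives C1 = 42/41, C2 = -73/41.

w = -exp(-x)/41 - 73*exp(4*x)*sin(4*x)/41 + 42*cos(4*x)*exp(4*x)/41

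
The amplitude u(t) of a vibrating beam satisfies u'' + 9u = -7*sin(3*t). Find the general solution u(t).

Characteristic equation r² + 9 = 0 has discriminant (0)² - 4·(9) = -36 < 0, so r = ± 3i.
Hence u_h = C1*cos(3*t) + C2*sin(3*t).
Since ±3i are characteristic roots, multiply the trial by t. Try u_p = t*(A*cos(3*t) + B*sin(3*t)). Substituting and equating the coefficients of cos(3t) and sin(3t) gives A = 7/6, B = 0, so u_p = 7*t*cos(3*t)/6.

u = C1*cos(3*t) + C2*sin(3*t) + 7*t*cos(3*t)/6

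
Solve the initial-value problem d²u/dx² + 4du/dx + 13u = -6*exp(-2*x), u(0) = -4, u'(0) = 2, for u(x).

Characteristic equation r² + 4r + 13 = 0 has discriminant (4)² - 4·(13) = -36 < 0, so r = -2 ± 3i.
Hence u_h = C1*cos(3*x)*exp(-2*x) + C2*exp(-2*x)*sin(3*x).
Try u_p = A*exp(-2*x). Substituting into the equation and dividing by exp(-2*x) gives A = -2/3, so u_p = -2*exp(-2*x)/3.
General solution: u = -2*exp(-2*x)/3 + C1*cos(3*x)*exp(-2*x) + C2*exp(-2*x)*sin(3*x).
Apply the initial conditions: u(0) = -2/3 + C1 = -4 and u'(0) = 4/3 - 2*C1 + 3*C2 = 2. Solving gives C1 = -10/3, C2 = -2.

u = -2*exp(-2*x)/3 - 2*exp(-2*x)*sin(3*x) - 10*cos(3*x)*exp(-2*x)/3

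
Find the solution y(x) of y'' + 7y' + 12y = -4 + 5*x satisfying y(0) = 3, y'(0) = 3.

y = -83/144 - 213*exp(-4*x)/16 + 5*x/12 + 152*exp(-3*x)/9

Characteristic equation r² + 7r + 12 = 0 factors as (r + 4)(r + 3) = 0, so r = -4, -3.
Hence y_h = C1*exp(-4*x) + C2*exp(-3*x).
For the particular solution try y_p = A0 + A1*x. Substituting and matching coefficients of each power of x gives A0 = -83/144, A1 = 5/12, so y_p = -83/144 + 5*x/12.
General solution: y = -83/144 + 5*x/12 + C1*exp(-4*x) + C2*exp(-3*x).
Apply the initial conditions: y(0) = -83/144 + C1 + C2 = 3 and y'(0) = 5/12 - 4*C1 - 3*C2 = 3. Solving gives C1 = -213/16, C2 = 152/9.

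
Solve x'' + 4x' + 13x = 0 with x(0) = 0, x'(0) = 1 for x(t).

x = exp(-2*t)*sin(3*t)/3

Characteristic equation r² + 4r + 13 = 0 has discriminant (4)² - 4·(13) = -36 < 0, so r = -2 ± 3i.
Hence x_h = C1*cos(3*t)*exp(-2*t) + C2*exp(-2*t)*sin(3*t).
Apply the initial conditions: x(0) = C1 = 0 and x'(0) = -2*C1 + 3*C2 = 1. Solving gives C1 = 0, C2 = 1/3.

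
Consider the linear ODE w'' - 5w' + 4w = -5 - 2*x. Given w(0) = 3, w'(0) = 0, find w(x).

Characteristic equation r² - 5r + 4 = 0 factors as (r - 4)(r - 1) = 0, so r = 4, 1.
Hence w_h = C1*exp(4*x) + C2*exp(x).
For the particular solution try w_p = A0 + A1*x. Substituting and matching coefficients of each power of x gives A0 = -15/8, A1 = -1/2, so w_p = -15/8 - x/2.
General solution: w = -15/8 - x/2 + C1*exp(4*x) + C2*exp(x).
Apply the initial conditions: w(0) = -15/8 + C1 + C2 = 3 and w'(0) = -1/2 + C2 + 4*C1 = 0. Solving gives C1 = -35/24, C2 = 19/3.

w = -15/8 - 35*exp(4*x)/24 - x/2 + 19*exp(x)/3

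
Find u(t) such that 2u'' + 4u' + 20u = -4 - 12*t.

Divide through by 2: u'' + 2u' + 10u = -2 - 6*t.
Characteristic equation r² + 2r + 10 = 0 has discriminant (2)² - 4·(10) = -36 < 0, so r = -1 ± 3i.
Hence u_h = C1*cos(3*t)*exp(-t) + C2*exp(-t)*sin(3*t).
For the particular solution try u_p = A0 + A1*t. Substituting and matching coefficients of each power of t gives A0 = -2/25, A1 = -3/5, so u_p = -2/25 - 3*t/5.

u = -2/25 - 3*t/5 + C1*cos(3*t)*exp(-t) + C2*exp(-t)*sin(3*t)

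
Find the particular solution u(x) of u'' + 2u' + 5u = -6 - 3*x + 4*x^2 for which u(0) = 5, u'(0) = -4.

u = -128/125 - 31*x/25 + 4*x**2/5 + 204*exp(-x)*sin(2*x)/125 + 753*cos(2*x)*exp(-x)/125

Characteristic equation r² + 2r + 5 = 0 has discriminant (2)² - 4·(5) = -16 < 0, so r = -1 ± 2i.
Hence u_h = C1*cos(2*x)*exp(-x) + C2*exp(-x)*sin(2*x).
For the particular solution try u_p = A0 + A1*x + A2*x^2. Substituting and matching coefficients of each power of x gives A0 = -128/125, A1 = -31/25, A2 = 4/5, so u_p = -128/125 - 31*x/25 + 4*x^2/5.
General solution: u = -128/125 - 31*x/25 + 4*x^2/5 + C1*cos(2*x)*exp(-x) + C2*exp(-x)*sin(2*x).
Apply the initial conditions: u(0) = -128/125 + C1 = 5 and u'(0) = -31/25 - C1 + 2*C2 = -4. Solving gives C1 = 753/125, C2 = 204/125.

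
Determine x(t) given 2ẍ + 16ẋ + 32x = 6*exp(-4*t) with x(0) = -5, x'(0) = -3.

Divide through by 2: x'' + 8x' + 16x = 3*exp(-4*t).
Characteristic equation r² + 8r + 16 = 0 has discriminant (8)² - 4·(16) = 0, so r = -4 is a repeated root.
Hence x_h = (C1 + C2*t)*exp(-4*t).
Since exp(-4*t) solves the homogeneous equation (r = -4 is a root of multiplicity 2), multiply the trial by t^2. Try x_p = A*t^2*exp(-4*t). Substituting into the equation and dividing by exp(-4*t) gives A = 3/2, so x_p = 3*t^2*exp(-4*t)/2.
General solution: x = C1*exp(-4*t) + 3*t^2*exp(-4*t)/2 + C2*t*exp(-4*t).
Apply the initial conditions: x(0) = C1 = -5 and x'(0) = C2 - 4*C1 = -3. Solving gives C1 = -5, C2 = -23.

x = -5*exp(-4*t) - 23*t*exp(-4*t) + 3*t**2*exp(-4*t)/2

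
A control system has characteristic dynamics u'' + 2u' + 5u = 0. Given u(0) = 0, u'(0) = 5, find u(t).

u = 5*exp(-t)*sin(2*t)/2

Characteristic equation r² + 2r + 5 = 0 has discriminant (2)² - 4·(5) = -16 < 0, so r = -1 ± 2i.
Hence u_h = C1*cos(2*t)*exp(-t) + C2*exp(-t)*sin(2*t).
Apply the initial conditions: u(0) = C1 = 0 and u'(0) = -C1 + 2*C2 = 5. Solving gives C1 = 0, C2 = 5/2.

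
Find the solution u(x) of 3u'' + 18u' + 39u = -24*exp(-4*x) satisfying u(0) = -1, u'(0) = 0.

u = -8*exp(-4*x)/5 - 23*exp(-3*x)*sin(2*x)/10 + 3*cos(2*x)*exp(-3*x)/5

Divide through by 3: u'' + 6u' + 13u = -8*exp(-4*x).
Characteristic equation r² + 6r + 13 = 0 has discriminant (6)² - 4·(13) = -16 < 0, so r = -3 ± 2i.
Hence u_h = C1*cos(2*x)*exp(-3*x) + C2*exp(-3*x)*sin(2*x).
Try u_p = A*exp(-4*x). Substituting into the equation and dividing by exp(-4*x) gives A = -8/5, so u_p = -8*exp(-4*x)/5.
General solution: u = -8*exp(-4*x)/5 + C1*cos(2*x)*exp(-3*x) + C2*exp(-3*x)*sin(2*x).
Apply the initial conditions: u(0) = -8/5 + C1 = -1 and u'(0) = 32/5 - 3*C1 + 2*C2 = 0. Solving gives C1 = 3/5, C2 = -23/10.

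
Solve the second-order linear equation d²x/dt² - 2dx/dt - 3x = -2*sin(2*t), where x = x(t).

Characteristic equation r² - 2r - 3 = 0 factors as (r - 3)(r + 1) = 0, so r = 3, -1.
Hence x_h = C1*exp(3*t) + C2*exp(-t).
Try x_p = A*cos(2*t) + B*sin(2*t). Substituting and equating the coefficients of cos(2t) and sin(2t) gives A = -8/65, B = 14/65, so x_p = -8*cos(2*t)/65 + 14*sin(2*t)/65.

x = -8*cos(2*t)/65 + 14*sin(2*t)/65 + C1*exp(3*t) + C2*exp(-t)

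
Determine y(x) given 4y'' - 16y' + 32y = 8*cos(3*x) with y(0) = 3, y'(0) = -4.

y = -24*sin(3*x)/145 - 2*cos(3*x)/145 - 691*exp(2*x)*sin(2*x)/145 + 437*cos(2*x)*exp(2*x)/145

Divide through by 4: y'' - 4y' + 8y = 2*cos(3*x).
Characteristic equation r² - 4r + 8 = 0 has discriminant (-4)² - 4·(8) = -16 < 0, so r = 2 ± 2i.
Hence y_h = C1*cos(2*x)*exp(2*x) + C2*exp(2*x)*sin(2*x).
Try y_p = A*cos(3*x) + B*sin(3*x). Substituting and equating the coefficients of cos(3x) and sin(3x) gives A = -2/145, B = -24/145, so y_p = -24*sin(3*x)/145 - 2*cos(3*x)/145.
General solution: y = -24*sin(3*x)/145 - 2*cos(3*x)/145 + C1*cos(2*x)*exp(2*x) + C2*exp(2*x)*sin(2*x).
Apply the initial conditions: y(0) = -2/145 + C1 = 3 and y'(0) = -72/145 + 2*C1 + 2*C2 = -4. Solving gives C1 = 437/145, C2 = -691/145.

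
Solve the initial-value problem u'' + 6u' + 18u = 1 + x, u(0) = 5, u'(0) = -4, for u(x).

u = 1/27 + x/18 + 65*exp(-3*x)*sin(3*x)/18 + 134*cos(3*x)*exp(-3*x)/27

Characteristic equation r² + 6r + 18 = 0 has discriminant (6)² - 4·(18) = -36 < 0, so r = -3 ± 3i.
Hence u_h = C1*cos(3*x)*exp(-3*x) + C2*exp(-3*x)*sin(3*x).
For the particular solution try u_p = A0 + A1*x. Substituting and matching coefficients of each power of x gives A0 = 1/27, A1 = 1/18, so u_p = 1/27 + x/18.
General solution: u = 1/27 + x/18 + C1*cos(3*x)*exp(-3*x) + C2*exp(-3*x)*sin(3*x).
Apply the initial conditions: u(0) = 1/27 + C1 = 5 and u'(0) = 1/18 - 3*C1 + 3*C2 = -4. Solving gives C1 = 134/27, C2 = 65/18.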